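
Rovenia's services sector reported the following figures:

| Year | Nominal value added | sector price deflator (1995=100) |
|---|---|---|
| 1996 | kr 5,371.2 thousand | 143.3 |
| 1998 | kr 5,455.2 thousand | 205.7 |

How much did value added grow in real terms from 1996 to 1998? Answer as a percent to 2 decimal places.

-29.25%

Real value added 1996 = 5371.2 / 1.433 = 3748.22.
Real value added 1998 = 5455.2 / 2.057 = 2652.02.
Real growth = 2652.02 / 3748.22 − 1 = -0.2925.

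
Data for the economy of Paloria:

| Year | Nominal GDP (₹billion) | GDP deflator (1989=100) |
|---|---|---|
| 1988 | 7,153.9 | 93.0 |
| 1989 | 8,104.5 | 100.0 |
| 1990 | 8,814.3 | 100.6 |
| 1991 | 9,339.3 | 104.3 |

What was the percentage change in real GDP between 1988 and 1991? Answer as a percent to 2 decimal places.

16.40%

Real GDP 1988 = 7153.9/0.930 = 7692.37.
Real GDP 1991 = 9339.3/1.043 = 8954.27.
Change = 8954.27/7692.37 − 1 = 0.1640.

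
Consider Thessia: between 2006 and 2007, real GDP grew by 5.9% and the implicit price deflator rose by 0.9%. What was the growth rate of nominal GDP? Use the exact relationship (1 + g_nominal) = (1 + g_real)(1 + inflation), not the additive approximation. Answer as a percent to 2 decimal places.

6.85%

(1 + g_nom) = (1 + g_real)(1 + π) = 1.0590 × 1.0090 = 1.06853.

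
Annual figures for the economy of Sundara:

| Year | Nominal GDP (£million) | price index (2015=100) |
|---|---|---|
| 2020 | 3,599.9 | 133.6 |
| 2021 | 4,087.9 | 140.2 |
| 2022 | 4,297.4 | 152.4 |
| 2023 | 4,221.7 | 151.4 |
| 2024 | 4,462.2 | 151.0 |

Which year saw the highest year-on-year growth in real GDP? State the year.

2021: real = 4087.9/1.402 = 2915.76; growth vs 2020 (2694.54) = 8.21%.
2022: real = 4297.4/1.524 = 2819.82; growth vs 2021 (2915.76) = -3.29%.
2023: real = 4221.7/1.514 = 2788.44; growth vs 2022 (2819.82) = -1.11%.
2024: real = 4462.2/1.510 = 2955.10; growth vs 2023 (2788.44) = 5.98%.

2021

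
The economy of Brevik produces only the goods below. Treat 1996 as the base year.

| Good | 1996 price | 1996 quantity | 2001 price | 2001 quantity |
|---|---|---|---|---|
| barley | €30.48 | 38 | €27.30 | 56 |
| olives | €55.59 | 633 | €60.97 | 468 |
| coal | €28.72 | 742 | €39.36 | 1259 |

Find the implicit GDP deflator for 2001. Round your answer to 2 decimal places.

Nominal GDP 2001 = 27.30·56 + 60.97·468 + 39.36·1259 = 79617.00.
Real GDP 2001 (at 1996 prices) = 30.48·56 + 55.59·468 + 28.72·1259 = 63881.48.
Deflator = Nominal/Real × 100 = 79617.00/63881.48 × 100 = 124.632.

124.63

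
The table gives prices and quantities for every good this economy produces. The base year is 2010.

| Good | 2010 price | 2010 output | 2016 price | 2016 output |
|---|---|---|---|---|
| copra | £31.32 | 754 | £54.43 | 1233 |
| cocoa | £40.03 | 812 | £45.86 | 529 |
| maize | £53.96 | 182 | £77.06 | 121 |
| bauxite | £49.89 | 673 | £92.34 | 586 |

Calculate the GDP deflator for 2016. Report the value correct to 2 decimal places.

Nominal GDP 2016 = 54.43·1233 + 45.86·529 + 77.06·121 + 92.34·586 = 154807.63.
Real GDP 2016 (at 2010 prices) = 31.32·1233 + 40.03·529 + 53.96·121 + 49.89·586 = 95558.13.
Deflator = Nominal/Real × 100 = 154807.63/95558.13 × 100 = 162.004.

162.00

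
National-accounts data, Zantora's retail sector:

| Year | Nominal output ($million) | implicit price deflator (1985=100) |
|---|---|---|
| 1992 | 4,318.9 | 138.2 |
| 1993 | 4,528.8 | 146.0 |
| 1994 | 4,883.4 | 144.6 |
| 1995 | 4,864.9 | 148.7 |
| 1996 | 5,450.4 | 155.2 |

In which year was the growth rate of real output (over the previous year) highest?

1993: real = 4528.8/1.460 = 3101.92; growth vs 1992 (3125.11) = -0.74%.
1994: real = 4883.4/1.446 = 3377.18; growth vs 1993 (3101.92) = 8.87%.
1995: real = 4864.9/1.487 = 3271.62; growth vs 1994 (3377.18) = -3.13%.
1996: real = 5450.4/1.552 = 3511.86; growth vs 1995 (3271.62) = 7.34%.

1994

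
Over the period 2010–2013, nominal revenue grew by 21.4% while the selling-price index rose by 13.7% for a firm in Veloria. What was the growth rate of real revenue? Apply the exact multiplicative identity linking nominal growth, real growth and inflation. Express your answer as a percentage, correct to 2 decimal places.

(1 + g_nom) = (1 + g_real)(1 + π), so g_real = 1.2140 / 1.1370 − 1 = 0.06772.

6.77%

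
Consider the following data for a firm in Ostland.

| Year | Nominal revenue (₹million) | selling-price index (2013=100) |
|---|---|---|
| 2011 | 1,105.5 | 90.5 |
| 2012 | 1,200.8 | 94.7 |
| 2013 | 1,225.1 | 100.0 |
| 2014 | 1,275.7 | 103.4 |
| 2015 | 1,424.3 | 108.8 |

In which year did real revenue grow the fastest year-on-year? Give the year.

2012: real = 1200.8/0.947 = 1268.00; growth vs 2011 (1221.55) = 3.80%.
2013: real = 1225.1/1.000 = 1225.10; growth vs 2012 (1268.00) = -3.38%.
2014: real = 1275.7/1.034 = 1233.75; growth vs 2013 (1225.10) = 0.71%.
2015: real = 1424.3/1.088 = 1309.10; growth vs 2014 (1233.75) = 6.11%.

2015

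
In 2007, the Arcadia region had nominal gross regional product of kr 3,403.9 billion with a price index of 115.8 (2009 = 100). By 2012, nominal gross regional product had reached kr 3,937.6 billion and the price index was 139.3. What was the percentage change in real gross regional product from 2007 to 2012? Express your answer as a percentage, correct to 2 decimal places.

-3.84%

Deflate each year: 2007 → 3403.9/1.158 = 2939.46; 2012 → 3937.6/1.393 = 2826.70.
So real gross regional product changed by 2826.70/2939.46 − 1 = -0.0384, i.e. -3.84%.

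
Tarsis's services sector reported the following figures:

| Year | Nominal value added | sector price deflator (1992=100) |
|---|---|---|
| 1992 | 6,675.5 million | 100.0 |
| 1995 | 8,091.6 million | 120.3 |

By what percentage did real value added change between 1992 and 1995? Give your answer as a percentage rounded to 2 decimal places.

0.76%

Real value added 1992 = 6675.5 / 1.000 = 6675.50.
Real value added 1995 = 8091.6 / 1.203 = 6726.18.
Real growth = 6726.18 / 6675.50 − 1 = 0.0076.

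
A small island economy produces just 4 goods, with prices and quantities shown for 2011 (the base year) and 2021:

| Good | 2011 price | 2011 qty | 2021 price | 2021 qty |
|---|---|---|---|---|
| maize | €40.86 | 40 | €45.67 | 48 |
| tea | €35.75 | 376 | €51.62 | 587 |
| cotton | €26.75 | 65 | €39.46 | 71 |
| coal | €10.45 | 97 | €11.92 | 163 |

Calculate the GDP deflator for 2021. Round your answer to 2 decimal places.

140.26

Nominal GDP 2021 = 45.67·48 + 51.62·587 + 39.46·71 + 11.92·163 = 37237.72.
Real GDP 2021 (at 2011 prices) = 40.86·48 + 35.75·587 + 26.75·71 + 10.45·163 = 26549.13.
Deflator = Nominal/Real × 100 = 37237.72/26549.13 × 100 = 140.260.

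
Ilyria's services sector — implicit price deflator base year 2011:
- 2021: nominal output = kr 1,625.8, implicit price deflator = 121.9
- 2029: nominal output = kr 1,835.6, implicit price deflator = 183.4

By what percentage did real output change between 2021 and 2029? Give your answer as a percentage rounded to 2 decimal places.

-24.96%

Deflate each year: 2021 → 1625.8/1.219 = 1333.72; 2029 → 1835.6/1.834 = 1000.87.
So real output changed by 1000.87/1333.72 − 1 = -0.2496, i.e. -24.96%.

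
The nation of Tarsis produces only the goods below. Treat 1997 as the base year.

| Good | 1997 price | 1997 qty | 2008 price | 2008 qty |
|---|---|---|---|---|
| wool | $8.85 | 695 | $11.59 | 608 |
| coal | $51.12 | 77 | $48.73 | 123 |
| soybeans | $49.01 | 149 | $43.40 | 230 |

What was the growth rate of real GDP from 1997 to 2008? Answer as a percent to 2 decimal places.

31.92%

Real GDP 1997 = Nominal GDP 1997 = 8.85·695 + 51.12·77 + 49.01·149 = 17389.48.
Real GDP 2008 (at 1997 prices) = 8.85·608 + 51.12·123 + 49.01·230 = 22940.86.
Real growth = 22940.86/17389.48 − 1 = 0.3192.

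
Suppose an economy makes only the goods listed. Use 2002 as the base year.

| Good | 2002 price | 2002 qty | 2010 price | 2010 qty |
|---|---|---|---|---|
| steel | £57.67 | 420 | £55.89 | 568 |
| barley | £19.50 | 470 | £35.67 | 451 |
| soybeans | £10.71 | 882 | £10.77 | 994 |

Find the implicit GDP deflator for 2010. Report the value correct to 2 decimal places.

112.15

Nominal GDP 2010 = 55.89·568 + 35.67·451 + 10.77·994 = 58538.07.
Real GDP 2010 (at 2002 prices) = 57.67·568 + 19.50·451 + 10.71·994 = 52196.80.
Deflator = Nominal/Real × 100 = 58538.07/52196.80 × 100 = 112.149.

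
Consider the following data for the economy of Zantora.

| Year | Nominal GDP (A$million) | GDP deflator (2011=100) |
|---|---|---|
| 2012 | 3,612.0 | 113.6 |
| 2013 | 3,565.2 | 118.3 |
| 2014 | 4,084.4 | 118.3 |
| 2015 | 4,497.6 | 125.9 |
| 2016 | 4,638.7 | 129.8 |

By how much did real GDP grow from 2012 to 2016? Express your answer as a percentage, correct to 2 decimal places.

Real GDP 2012 = 3612.0/1.136 = 3179.58.
Real GDP 2016 = 4638.7/1.298 = 3573.73.
Change = 3573.73/3179.58 − 1 = 0.1240.

12.40%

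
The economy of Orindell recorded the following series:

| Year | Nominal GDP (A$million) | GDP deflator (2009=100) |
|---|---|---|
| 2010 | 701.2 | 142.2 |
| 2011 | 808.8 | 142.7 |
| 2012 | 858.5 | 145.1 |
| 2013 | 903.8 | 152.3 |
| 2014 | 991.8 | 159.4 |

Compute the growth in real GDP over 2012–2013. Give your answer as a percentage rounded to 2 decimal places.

Real GDP 2012 = 858.5/1.451 = 591.66.
Real GDP 2013 = 903.8/1.523 = 593.43.
Change = 593.43/591.66 − 1 = 0.0030.

0.30%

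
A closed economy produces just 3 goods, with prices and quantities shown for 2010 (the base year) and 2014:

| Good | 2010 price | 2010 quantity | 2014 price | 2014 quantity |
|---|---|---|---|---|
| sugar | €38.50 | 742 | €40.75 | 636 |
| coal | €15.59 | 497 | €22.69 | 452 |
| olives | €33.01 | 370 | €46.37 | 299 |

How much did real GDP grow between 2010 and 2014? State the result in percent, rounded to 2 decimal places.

Real GDP 2010 = Nominal GDP 2010 = 38.50·742 + 15.59·497 + 33.01·370 = 48528.93.
Real GDP 2014 (at 2010 prices) = 38.50·636 + 15.59·452 + 33.01·299 = 41402.67.
Real growth = 41402.67/48528.93 − 1 = -0.1468.

-14.68%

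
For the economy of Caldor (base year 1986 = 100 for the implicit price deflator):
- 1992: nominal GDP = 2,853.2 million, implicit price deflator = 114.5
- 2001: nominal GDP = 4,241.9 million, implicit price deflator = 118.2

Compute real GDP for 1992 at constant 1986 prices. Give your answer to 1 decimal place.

2,491.9 million

Real GDP = Nominal / (implicit price deflator/100) = 2853.2 / 1.145 = 2491.88.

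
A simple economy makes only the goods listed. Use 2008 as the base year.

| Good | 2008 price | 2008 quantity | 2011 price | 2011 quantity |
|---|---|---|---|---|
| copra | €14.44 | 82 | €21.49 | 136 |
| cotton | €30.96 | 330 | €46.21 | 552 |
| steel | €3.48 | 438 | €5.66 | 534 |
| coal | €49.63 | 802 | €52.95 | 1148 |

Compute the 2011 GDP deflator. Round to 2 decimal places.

Nominal GDP 2011 = 21.49·136 + 46.21·552 + 5.66·534 + 52.95·1148 = 92239.60.
Real GDP 2011 (at 2008 prices) = 14.44·136 + 30.96·552 + 3.48·534 + 49.63·1148 = 77887.32.
Deflator = Nominal/Real × 100 = 92239.60/77887.32 × 100 = 118.427.

118.43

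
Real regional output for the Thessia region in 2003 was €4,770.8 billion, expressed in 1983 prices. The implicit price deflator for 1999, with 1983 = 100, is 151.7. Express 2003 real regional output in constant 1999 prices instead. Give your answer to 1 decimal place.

€7,237.3 billion

Real regional output in 1999 prices = Real regional output in 1983 prices × (P_1999/P_1983) = 4770.8 × 1.517 = 7237.30.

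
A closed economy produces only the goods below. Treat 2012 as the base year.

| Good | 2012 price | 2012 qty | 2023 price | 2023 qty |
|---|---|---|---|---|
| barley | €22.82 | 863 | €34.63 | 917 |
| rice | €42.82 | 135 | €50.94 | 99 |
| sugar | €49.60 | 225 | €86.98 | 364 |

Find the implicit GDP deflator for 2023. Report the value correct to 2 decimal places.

Nominal GDP 2023 = 34.63·917 + 50.94·99 + 86.98·364 = 68459.49.
Real GDP 2023 (at 2012 prices) = 22.82·917 + 42.82·99 + 49.60·364 = 43219.52.
Deflator = Nominal/Real × 100 = 68459.49/43219.52 × 100 = 158.399.

158.40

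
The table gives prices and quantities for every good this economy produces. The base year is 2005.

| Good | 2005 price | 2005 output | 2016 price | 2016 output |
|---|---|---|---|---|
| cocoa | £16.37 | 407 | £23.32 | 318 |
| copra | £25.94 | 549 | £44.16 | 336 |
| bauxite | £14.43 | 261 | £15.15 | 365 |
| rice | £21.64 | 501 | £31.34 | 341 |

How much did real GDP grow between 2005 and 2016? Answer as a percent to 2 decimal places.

Real GDP 2005 = Nominal GDP 2005 = 16.37·407 + 25.94·549 + 14.43·261 + 21.64·501 = 35511.52.
Real GDP 2016 (at 2005 prices) = 16.37·318 + 25.94·336 + 14.43·365 + 21.64·341 = 26567.69.
Real growth = 26567.69/35511.52 − 1 = -0.2519.

-25.19%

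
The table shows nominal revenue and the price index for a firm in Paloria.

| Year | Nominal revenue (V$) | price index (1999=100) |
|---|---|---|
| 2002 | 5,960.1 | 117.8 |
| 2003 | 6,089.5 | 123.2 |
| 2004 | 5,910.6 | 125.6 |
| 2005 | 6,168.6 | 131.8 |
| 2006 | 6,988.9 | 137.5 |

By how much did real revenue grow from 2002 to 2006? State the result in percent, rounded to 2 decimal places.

Real revenue 2002 = 5960.1/1.178 = 5059.51.
Real revenue 2006 = 6988.9/1.375 = 5082.84.
Change = 5082.84/5059.51 − 1 = 0.0046.

0.46%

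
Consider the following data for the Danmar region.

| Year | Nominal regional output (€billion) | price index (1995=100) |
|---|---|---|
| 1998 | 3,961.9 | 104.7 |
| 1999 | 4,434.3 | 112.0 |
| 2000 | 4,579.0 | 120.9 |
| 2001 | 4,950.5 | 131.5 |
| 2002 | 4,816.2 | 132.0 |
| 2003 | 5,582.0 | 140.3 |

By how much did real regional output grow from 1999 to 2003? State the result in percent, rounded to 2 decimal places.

0.49%

Real regional output 1999 = 4434.3/1.120 = 3959.20.
Real regional output 2003 = 5582.0/1.403 = 3978.62.
Change = 3978.62/3959.20 − 1 = 0.0049.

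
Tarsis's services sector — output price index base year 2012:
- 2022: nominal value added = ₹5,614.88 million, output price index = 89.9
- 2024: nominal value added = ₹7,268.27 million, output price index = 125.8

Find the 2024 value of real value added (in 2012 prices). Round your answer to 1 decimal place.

Real value added = Nominal / (output price index/100) = 7268.27 / 1.258 = 5777.64.

₹5,777.6 million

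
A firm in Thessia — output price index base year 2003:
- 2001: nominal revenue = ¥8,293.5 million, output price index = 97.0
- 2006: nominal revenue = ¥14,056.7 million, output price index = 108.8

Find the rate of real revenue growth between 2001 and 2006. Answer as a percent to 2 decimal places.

Real revenue 2001 = 8293.5 / 0.970 = 8550.00.
Real revenue 2006 = 14056.7 / 1.088 = 12919.76.
Real growth = 12919.76 / 8550.00 − 1 = 0.5111.

51.11%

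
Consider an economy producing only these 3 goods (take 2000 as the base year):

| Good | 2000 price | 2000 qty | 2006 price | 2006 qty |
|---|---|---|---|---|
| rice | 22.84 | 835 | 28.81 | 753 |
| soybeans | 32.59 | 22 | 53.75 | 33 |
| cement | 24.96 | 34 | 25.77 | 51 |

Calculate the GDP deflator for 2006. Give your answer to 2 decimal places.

126.78

Nominal GDP 2006 = 28.81·753 + 53.75·33 + 25.77·51 = 24781.95.
Real GDP 2006 (at 2000 prices) = 22.84·753 + 32.59·33 + 24.96·51 = 19546.95.
Deflator = Nominal/Real × 100 = 24781.95/19546.95 × 100 = 126.782.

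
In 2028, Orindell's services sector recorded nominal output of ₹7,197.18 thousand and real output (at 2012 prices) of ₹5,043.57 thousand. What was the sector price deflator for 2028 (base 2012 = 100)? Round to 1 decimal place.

142.7

sector price deflator = (Nominal / Real) × 100 = 7197.18 / 5043.57 × 100 = 142.70.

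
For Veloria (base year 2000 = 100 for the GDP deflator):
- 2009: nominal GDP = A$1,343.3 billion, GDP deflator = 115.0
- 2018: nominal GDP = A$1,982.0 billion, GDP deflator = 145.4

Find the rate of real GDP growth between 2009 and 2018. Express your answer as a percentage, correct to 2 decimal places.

Deflate each year: 2009 → 1343.3/1.150 = 1168.09; 2018 → 1982.0/1.454 = 1363.14.
So real GDP changed by 1363.14/1168.09 − 1 = 0.1670, i.e. 16.70%.

16.70%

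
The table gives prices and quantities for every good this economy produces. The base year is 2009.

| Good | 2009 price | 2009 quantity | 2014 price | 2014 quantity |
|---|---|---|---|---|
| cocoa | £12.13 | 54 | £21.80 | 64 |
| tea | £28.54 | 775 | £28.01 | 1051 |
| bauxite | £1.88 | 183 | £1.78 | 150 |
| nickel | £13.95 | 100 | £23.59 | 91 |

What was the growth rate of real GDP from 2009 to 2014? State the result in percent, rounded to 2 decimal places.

Real GDP 2009 = Nominal GDP 2009 = 12.13·54 + 28.54·775 + 1.88·183 + 13.95·100 = 24512.56.
Real GDP 2014 (at 2009 prices) = 12.13·64 + 28.54·1051 + 1.88·150 + 13.95·91 = 32323.31.
Real growth = 32323.31/24512.56 − 1 = 0.3186.

31.86%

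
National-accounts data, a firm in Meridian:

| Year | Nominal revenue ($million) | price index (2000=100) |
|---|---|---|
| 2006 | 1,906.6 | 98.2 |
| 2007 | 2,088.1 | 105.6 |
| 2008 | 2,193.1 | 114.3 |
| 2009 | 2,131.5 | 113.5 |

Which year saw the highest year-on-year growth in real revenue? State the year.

2007: real = 2088.1/1.056 = 1977.37; growth vs 2006 (1941.55) = 1.84%.
2008: real = 2193.1/1.143 = 1918.72; growth vs 2007 (1977.37) = -2.97%.
2009: real = 2131.5/1.135 = 1877.97; growth vs 2008 (1918.72) = -2.12%.

2007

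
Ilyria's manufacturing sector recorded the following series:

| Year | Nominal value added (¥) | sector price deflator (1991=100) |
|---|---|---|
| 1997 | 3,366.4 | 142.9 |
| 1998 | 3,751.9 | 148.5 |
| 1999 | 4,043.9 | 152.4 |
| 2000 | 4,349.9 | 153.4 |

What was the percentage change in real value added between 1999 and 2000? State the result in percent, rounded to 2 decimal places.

6.87%

Real value added 1999 = 4043.9/1.524 = 2653.48.
Real value added 2000 = 4349.9/1.534 = 2835.66.
Change = 2835.66/2653.48 − 1 = 0.0687.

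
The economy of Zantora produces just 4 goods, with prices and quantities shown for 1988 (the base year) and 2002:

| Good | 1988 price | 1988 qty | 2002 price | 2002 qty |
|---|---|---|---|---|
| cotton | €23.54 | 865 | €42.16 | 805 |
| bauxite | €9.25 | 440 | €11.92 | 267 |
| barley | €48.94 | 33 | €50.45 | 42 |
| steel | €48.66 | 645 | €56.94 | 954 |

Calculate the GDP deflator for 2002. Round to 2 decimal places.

Nominal GDP 2002 = 42.16·805 + 11.92·267 + 50.45·42 + 56.94·954 = 93561.10.
Real GDP 2002 (at 1988 prices) = 23.54·805 + 9.25·267 + 48.94·42 + 48.66·954 = 69896.57.
Deflator = Nominal/Real × 100 = 93561.10/69896.57 × 100 = 133.856.

133.86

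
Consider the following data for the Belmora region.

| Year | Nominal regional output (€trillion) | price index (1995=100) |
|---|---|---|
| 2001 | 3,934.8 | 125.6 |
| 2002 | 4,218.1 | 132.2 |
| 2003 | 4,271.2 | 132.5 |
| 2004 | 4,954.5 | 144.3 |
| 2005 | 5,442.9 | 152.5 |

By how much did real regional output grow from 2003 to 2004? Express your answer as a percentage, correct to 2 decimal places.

6.51%

Real regional output 2003 = 4271.2/1.325 = 3223.55.
Real regional output 2004 = 4954.5/1.443 = 3433.47.
Change = 3433.47/3223.55 − 1 = 0.0651.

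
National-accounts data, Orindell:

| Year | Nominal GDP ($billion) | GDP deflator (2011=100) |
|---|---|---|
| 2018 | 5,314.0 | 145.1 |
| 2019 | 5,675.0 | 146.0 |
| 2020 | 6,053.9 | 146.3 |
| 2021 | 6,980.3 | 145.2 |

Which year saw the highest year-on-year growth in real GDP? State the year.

2019: real = 5675.0/1.460 = 3886.99; growth vs 2018 (3662.30) = 6.14%.
2020: real = 6053.9/1.463 = 4138.00; growth vs 2019 (3886.99) = 6.46%.
2021: real = 6980.3/1.452 = 4807.37; growth vs 2020 (4138.00) = 16.18%.

2021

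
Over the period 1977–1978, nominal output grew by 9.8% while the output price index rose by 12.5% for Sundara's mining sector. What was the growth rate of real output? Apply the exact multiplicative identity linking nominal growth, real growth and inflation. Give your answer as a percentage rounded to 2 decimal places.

(1 + g_nom) = (1 + g_real)(1 + π), so g_real = 1.0980 / 1.1250 − 1 = -0.02400.

-2.40%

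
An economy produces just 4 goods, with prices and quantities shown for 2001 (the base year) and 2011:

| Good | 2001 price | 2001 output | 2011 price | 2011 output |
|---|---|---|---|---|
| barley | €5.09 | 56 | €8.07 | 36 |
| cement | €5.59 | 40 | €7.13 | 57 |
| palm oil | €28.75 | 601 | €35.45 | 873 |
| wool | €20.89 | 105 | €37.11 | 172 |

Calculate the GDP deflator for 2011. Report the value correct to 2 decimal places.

Nominal GDP 2011 = 8.07·36 + 7.13·57 + 35.45·873 + 37.11·172 = 38027.70.
Real GDP 2011 (at 2001 prices) = 5.09·36 + 5.59·57 + 28.75·873 + 20.89·172 = 29193.70.
Deflator = Nominal/Real × 100 = 38027.70/29193.70 × 100 = 130.260.

130.26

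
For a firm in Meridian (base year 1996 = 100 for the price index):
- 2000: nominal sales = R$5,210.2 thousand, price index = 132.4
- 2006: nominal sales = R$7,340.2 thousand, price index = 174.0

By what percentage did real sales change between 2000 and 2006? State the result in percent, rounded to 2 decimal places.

7.20%

Deflate each year: 2000 → 5210.2/1.324 = 3935.20; 2006 → 7340.2/1.740 = 4218.51.
So real sales changed by 4218.51/3935.20 − 1 = 0.0720, i.e. 7.20%.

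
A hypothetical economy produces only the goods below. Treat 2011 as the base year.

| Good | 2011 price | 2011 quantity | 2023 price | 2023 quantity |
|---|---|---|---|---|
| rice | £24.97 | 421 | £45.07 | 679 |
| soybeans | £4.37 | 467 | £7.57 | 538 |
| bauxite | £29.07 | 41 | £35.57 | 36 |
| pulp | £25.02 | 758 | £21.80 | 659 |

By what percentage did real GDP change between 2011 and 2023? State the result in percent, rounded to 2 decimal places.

Real GDP 2011 = Nominal GDP 2011 = 24.97·421 + 4.37·467 + 29.07·41 + 25.02·758 = 32710.19.
Real GDP 2023 (at 2011 prices) = 24.97·679 + 4.37·538 + 29.07·36 + 25.02·659 = 36840.39.
Real growth = 36840.39/32710.19 − 1 = 0.1263.

12.63%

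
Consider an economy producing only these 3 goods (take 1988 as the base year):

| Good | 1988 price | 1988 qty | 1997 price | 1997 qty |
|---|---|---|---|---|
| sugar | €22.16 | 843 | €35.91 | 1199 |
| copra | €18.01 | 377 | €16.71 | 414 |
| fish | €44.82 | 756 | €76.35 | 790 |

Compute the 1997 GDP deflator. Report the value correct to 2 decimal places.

Nominal GDP 1997 = 35.91·1199 + 16.71·414 + 76.35·790 = 110290.53.
Real GDP 1997 (at 1988 prices) = 22.16·1199 + 18.01·414 + 44.82·790 = 69433.78.
Deflator = Nominal/Real × 100 = 110290.53/69433.78 × 100 = 158.843.

158.84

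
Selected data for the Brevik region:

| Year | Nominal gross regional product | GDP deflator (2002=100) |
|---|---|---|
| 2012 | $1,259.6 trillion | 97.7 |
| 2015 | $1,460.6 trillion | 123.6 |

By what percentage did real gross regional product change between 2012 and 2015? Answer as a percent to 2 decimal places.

Deflate each year: 2012 → 1259.6/0.977 = 1289.25; 2015 → 1460.6/1.236 = 1181.72.
So real gross regional product changed by 1181.72/1289.25 − 1 = -0.0834, i.e. -8.34%.

-8.34%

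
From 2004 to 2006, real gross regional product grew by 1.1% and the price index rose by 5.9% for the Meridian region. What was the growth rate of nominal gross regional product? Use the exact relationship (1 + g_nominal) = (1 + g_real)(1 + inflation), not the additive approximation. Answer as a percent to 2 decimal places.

(1 + g_nom) = (1 + g_real)(1 + π) = 1.0110 × 1.0590 = 1.07065.

7.06%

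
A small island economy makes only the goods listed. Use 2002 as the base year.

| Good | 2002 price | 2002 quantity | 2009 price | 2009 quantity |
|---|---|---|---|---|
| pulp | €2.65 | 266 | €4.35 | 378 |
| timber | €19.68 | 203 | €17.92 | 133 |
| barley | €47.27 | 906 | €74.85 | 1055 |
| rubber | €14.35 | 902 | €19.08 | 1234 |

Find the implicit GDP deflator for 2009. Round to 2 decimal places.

Nominal GDP 2009 = 4.35·378 + 17.92·133 + 74.85·1055 + 19.08·1234 = 106539.13.
Real GDP 2009 (at 2002 prices) = 2.65·378 + 19.68·133 + 47.27·1055 + 14.35·1234 = 71196.89.
Deflator = Nominal/Real × 100 = 106539.13/71196.89 × 100 = 149.640.

149.64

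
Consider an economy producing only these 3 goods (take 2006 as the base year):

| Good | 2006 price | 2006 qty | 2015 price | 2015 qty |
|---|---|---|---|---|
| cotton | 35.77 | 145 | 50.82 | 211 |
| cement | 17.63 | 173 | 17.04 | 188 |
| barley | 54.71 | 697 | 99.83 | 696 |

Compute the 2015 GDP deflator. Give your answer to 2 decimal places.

Nominal GDP 2015 = 50.82·211 + 17.04·188 + 99.83·696 = 83408.22.
Real GDP 2015 (at 2006 prices) = 35.77·211 + 17.63·188 + 54.71·696 = 48940.07.
Deflator = Nominal/Real × 100 = 83408.22/48940.07 × 100 = 170.429.

170.43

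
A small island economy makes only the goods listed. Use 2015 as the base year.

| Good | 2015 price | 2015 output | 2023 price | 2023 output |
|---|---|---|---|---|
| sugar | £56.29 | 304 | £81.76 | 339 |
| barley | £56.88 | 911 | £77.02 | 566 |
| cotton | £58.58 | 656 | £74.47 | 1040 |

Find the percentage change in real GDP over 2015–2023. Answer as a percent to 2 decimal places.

4.51%

Real GDP 2015 = Nominal GDP 2015 = 56.29·304 + 56.88·911 + 58.58·656 = 107358.32.
Real GDP 2023 (at 2015 prices) = 56.29·339 + 56.88·566 + 58.58·1040 = 112199.59.
Real growth = 112199.59/107358.32 − 1 = 0.0451.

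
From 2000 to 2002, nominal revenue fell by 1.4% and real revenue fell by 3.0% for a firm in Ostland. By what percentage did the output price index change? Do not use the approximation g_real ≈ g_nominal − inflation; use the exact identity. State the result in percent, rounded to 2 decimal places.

1.65%

(1 + g_nom) = (1 + g_real)(1 + π), so π = 0.9860 / 0.9700 − 1 = 0.01649.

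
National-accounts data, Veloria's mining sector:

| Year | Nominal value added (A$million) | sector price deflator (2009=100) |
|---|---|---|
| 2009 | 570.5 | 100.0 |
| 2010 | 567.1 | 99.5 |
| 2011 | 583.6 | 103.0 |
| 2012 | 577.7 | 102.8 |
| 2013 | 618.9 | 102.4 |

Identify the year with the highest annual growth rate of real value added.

2013

2010: real = 567.1/0.995 = 569.95; growth vs 2009 (570.50) = -0.10%.
2011: real = 583.6/1.030 = 566.60; growth vs 2010 (569.95) = -0.59%.
2012: real = 577.7/1.028 = 561.96; growth vs 2011 (566.60) = -0.82%.
2013: real = 618.9/1.024 = 604.39; growth vs 2012 (561.96) = 7.55%.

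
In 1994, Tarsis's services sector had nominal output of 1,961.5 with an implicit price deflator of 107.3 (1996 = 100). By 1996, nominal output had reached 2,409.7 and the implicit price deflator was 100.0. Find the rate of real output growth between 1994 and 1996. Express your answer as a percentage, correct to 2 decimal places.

Real output 1994 = 1961.5 / 1.073 = 1828.05.
Real output 1996 = 2409.7 / 1.000 = 2409.70.
Real growth = 2409.70 / 1828.05 − 1 = 0.3182.

31.82%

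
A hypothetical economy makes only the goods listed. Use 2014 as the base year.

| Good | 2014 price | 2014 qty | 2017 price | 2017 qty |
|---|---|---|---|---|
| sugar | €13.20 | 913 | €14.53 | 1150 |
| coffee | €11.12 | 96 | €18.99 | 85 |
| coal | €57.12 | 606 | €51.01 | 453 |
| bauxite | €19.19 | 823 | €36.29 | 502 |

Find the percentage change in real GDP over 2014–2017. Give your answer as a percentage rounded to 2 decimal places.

-18.72%

Real GDP 2014 = Nominal GDP 2014 = 13.20·913 + 11.12·96 + 57.12·606 + 19.19·823 = 63527.21.
Real GDP 2017 (at 2014 prices) = 13.20·1150 + 11.12·85 + 57.12·453 + 19.19·502 = 51633.94.
Real growth = 51633.94/63527.21 − 1 = -0.1872.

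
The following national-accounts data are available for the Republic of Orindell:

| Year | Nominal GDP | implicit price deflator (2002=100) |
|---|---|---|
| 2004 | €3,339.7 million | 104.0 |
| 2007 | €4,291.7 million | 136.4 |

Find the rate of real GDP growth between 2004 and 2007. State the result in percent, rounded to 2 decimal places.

Real GDP 2004 = 3339.7 / 1.040 = 3211.25.
Real GDP 2007 = 4291.7 / 1.364 = 3146.41.
Real growth = 3146.41 / 3211.25 − 1 = -0.0202.

-2.02%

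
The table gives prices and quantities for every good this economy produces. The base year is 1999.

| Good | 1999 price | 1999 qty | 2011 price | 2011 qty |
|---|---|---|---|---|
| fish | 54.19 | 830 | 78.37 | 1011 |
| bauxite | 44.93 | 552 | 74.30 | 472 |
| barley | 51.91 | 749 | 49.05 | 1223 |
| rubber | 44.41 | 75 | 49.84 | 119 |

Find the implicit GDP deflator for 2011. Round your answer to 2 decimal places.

124.49

Nominal GDP 2011 = 78.37·1011 + 74.30·472 + 49.05·1223 + 49.84·119 = 180220.78.
Real GDP 2011 (at 1999 prices) = 54.19·1011 + 44.93·472 + 51.91·1223 + 44.41·119 = 144763.77.
Deflator = Nominal/Real × 100 = 180220.78/144763.77 × 100 = 124.493.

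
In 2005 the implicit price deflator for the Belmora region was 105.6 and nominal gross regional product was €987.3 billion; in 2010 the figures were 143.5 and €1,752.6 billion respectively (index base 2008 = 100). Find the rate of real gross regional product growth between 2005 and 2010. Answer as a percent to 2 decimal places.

Real gross regional product 2005 = 987.3 / 1.056 = 934.94.
Real gross regional product 2010 = 1752.6 / 1.435 = 1221.32.
Real growth = 1221.32 / 934.94 − 1 = 0.3063.

30.63%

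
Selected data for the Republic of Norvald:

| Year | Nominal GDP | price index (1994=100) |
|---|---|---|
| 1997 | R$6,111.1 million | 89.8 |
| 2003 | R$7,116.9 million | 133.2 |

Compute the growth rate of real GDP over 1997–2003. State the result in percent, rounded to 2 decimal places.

-21.49%

Real GDP 1997 = 6111.1 / 0.898 = 6805.23.
Real GDP 2003 = 7116.9 / 1.332 = 5343.02.
Real growth = 5343.02 / 6805.23 − 1 = -0.2149.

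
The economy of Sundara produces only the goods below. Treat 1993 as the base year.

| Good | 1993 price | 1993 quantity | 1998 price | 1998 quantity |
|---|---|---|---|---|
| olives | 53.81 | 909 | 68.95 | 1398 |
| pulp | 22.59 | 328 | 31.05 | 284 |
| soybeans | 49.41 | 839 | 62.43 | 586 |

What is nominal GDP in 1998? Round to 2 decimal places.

141794.28

Nominal GDP 1998 = Σ (p_1998 × q_1998) = 68.95·1398 + 31.05·284 + 62.43·586 = 141794.28.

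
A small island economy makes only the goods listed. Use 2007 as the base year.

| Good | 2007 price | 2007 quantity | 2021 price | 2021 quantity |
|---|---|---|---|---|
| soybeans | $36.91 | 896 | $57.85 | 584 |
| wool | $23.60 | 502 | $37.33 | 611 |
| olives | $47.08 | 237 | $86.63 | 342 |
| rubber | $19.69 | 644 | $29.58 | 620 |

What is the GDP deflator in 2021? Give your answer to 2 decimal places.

Nominal GDP 2021 = 57.85·584 + 37.33·611 + 86.63·342 + 29.58·620 = 104560.09.
Real GDP 2021 (at 2007 prices) = 36.91·584 + 23.60·611 + 47.08·342 + 19.69·620 = 64284.20.
Deflator = Nominal/Real × 100 = 104560.09/64284.20 × 100 = 162.653.

162.65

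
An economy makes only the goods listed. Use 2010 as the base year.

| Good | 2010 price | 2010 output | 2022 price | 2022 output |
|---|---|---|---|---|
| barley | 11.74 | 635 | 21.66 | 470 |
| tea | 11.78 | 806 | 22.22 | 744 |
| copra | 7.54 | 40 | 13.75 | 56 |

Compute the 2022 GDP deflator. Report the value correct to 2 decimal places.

Nominal GDP 2022 = 21.66·470 + 22.22·744 + 13.75·56 = 27481.88.
Real GDP 2022 (at 2010 prices) = 11.74·470 + 11.78·744 + 7.54·56 = 14704.36.
Deflator = Nominal/Real × 100 = 27481.88/14704.36 × 100 = 186.896.

186.90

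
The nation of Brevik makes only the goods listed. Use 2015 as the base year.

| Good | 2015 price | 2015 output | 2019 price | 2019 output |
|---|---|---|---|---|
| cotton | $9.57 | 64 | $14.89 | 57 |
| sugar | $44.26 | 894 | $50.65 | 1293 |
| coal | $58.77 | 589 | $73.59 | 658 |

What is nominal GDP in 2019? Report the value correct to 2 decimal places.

$114761.40

Nominal GDP 2019 = Σ (p_2019 × q_2019) = 14.89·57 + 50.65·1293 + 73.59·658 = 114761.40.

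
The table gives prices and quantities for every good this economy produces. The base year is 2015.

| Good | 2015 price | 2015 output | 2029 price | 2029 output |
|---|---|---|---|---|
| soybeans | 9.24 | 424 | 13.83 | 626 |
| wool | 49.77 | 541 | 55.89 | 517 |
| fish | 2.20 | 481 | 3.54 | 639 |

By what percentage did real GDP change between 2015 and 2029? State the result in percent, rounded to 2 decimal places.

Real GDP 2015 = Nominal GDP 2015 = 9.24·424 + 49.77·541 + 2.20·481 = 31901.53.
Real GDP 2029 (at 2015 prices) = 9.24·626 + 49.77·517 + 2.20·639 = 32921.13.
Real growth = 32921.13/31901.53 − 1 = 0.0320.

3.20%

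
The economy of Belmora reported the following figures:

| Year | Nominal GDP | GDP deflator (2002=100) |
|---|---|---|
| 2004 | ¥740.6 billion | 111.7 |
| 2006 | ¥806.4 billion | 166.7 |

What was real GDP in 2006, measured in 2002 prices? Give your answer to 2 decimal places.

Real GDP = Nominal / (GDP deflator/100) = 806.4 / 1.667 = 483.74.

¥483.74 billion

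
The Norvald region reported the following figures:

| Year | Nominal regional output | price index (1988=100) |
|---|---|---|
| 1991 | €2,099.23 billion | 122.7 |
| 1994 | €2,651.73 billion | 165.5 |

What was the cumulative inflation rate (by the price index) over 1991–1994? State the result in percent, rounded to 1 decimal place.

Price-level change = 165.5 / 122.7 − 1 = 0.3488.

34.9%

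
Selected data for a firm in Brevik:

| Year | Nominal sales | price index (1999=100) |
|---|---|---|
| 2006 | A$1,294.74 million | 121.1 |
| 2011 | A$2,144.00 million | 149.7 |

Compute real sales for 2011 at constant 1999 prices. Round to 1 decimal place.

A$1,432.2 million

Real sales = Nominal / (price index/100) = 2144.00 / 1.497 = 1432.20.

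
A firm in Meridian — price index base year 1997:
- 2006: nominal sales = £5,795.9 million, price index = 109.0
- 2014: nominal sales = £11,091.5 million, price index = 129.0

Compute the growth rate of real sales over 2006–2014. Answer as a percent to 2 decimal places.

61.70%

Real sales 2006 = 5795.9 / 1.090 = 5317.34.
Real sales 2014 = 11091.5 / 1.290 = 8598.06.
Real growth = 8598.06 / 5317.34 − 1 = 0.6170.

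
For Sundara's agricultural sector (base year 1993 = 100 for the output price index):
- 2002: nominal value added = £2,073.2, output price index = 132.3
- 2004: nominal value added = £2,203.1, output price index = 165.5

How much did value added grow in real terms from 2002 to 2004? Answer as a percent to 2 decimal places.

Real value added 2002 = 2073.2 / 1.323 = 1567.04.
Real value added 2004 = 2203.1 / 1.655 = 1331.18.
Real growth = 1331.18 / 1567.04 − 1 = -0.1505.

-15.05%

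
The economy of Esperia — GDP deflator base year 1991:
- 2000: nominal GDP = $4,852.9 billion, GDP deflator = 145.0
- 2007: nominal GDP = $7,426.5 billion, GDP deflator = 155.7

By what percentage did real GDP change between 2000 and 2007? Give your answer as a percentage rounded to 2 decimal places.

42.52%

Deflate each year: 2000 → 4852.9/1.450 = 3346.83; 2007 → 7426.5/1.557 = 4769.75.
So real GDP changed by 4769.75/3346.83 − 1 = 0.4252, i.e. 42.52%.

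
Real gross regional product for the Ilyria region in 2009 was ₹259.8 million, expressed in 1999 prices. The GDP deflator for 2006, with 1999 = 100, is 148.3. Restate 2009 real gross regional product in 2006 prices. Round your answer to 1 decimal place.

₹385.3 million

Real gross regional product in 2006 prices = Real gross regional product in 1999 prices × (P_2006/P_1999) = 259.8 × 1.483 = 385.28.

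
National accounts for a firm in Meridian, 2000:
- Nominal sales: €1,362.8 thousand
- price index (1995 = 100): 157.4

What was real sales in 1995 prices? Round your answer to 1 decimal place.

€865.8 thousand

Real sales = Nominal / (price index/100) = 1362.8 / 1.574 = 865.82.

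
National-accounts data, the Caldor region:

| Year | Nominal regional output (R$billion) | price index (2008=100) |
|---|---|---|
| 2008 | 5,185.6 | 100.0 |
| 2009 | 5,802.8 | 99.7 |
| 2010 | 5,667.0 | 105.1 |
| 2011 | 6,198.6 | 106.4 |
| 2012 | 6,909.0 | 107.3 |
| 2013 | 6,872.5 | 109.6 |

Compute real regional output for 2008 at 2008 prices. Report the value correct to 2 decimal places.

Real regional output 2008 = 5185.6 / 1.000 = 5185.60.

R$5,185.60 billion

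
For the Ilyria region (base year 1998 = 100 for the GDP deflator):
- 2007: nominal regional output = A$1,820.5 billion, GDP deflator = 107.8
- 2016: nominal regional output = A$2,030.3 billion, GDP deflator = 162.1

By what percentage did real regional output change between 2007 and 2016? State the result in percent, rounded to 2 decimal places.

-25.83%

Deflate each year: 2007 → 1820.5/1.078 = 1688.78; 2016 → 2030.3/1.621 = 1252.50.
So real regional output changed by 1252.50/1688.78 − 1 = -0.2583, i.e. -25.83%.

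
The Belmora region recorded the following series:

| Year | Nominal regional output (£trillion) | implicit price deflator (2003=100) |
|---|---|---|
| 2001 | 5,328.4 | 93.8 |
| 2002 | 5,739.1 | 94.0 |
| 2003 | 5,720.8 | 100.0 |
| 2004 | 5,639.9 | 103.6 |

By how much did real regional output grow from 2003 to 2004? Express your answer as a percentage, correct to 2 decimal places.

Real regional output 2003 = 5720.8/1.000 = 5720.80.
Real regional output 2004 = 5639.9/1.036 = 5443.92.
Change = 5443.92/5720.80 − 1 = -0.0484.

-4.84%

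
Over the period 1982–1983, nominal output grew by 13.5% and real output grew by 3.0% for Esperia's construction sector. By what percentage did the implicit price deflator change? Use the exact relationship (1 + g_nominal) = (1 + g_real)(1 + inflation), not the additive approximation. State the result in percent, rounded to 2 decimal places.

10.19%

(1 + g_nom) = (1 + g_real)(1 + π), so π = 1.1350 / 1.0300 − 1 = 0.10194.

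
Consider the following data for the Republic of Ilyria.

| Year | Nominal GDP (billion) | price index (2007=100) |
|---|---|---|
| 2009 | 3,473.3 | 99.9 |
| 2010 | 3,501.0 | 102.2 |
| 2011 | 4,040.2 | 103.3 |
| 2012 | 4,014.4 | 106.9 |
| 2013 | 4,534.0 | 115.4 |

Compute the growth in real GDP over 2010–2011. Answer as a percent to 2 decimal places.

Real GDP 2010 = 3501.0/1.022 = 3425.64.
Real GDP 2011 = 4040.2/1.033 = 3911.13.
Change = 3911.13/3425.64 − 1 = 0.1417.

14.17%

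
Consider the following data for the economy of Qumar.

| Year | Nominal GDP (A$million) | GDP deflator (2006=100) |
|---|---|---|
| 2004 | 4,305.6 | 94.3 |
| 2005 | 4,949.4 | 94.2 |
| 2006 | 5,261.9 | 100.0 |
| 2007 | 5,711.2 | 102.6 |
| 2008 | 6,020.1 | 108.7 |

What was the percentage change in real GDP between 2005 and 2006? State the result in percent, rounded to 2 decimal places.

Real GDP 2005 = 4949.4/0.942 = 5254.14.
Real GDP 2006 = 5261.9/1.000 = 5261.90.
Change = 5261.90/5254.14 − 1 = 0.0015.

0.15%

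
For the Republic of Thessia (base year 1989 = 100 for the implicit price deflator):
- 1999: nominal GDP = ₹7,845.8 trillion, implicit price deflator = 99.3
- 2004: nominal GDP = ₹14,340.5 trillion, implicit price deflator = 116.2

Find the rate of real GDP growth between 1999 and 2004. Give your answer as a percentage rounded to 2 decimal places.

Deflate each year: 1999 → 7845.8/0.993 = 7901.11; 2004 → 14340.5/1.162 = 12341.22.
So real GDP changed by 12341.22/7901.11 − 1 = 0.5620, i.e. 56.20%.

56.20%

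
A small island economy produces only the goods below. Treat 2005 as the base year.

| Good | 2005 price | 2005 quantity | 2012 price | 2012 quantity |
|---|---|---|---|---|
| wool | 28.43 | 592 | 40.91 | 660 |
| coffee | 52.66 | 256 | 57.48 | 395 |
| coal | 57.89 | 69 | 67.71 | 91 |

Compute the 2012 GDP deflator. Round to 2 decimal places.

Nominal GDP 2012 = 40.91·660 + 57.48·395 + 67.71·91 = 55866.81.
Real GDP 2012 (at 2005 prices) = 28.43·660 + 52.66·395 + 57.89·91 = 44832.49.
Deflator = Nominal/Real × 100 = 55866.81/44832.49 × 100 = 124.612.

124.61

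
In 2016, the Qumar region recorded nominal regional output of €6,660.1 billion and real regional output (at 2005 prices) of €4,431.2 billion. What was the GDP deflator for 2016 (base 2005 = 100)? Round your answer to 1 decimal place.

150.3

GDP deflator = (Nominal / Real) × 100 = 6660.1 / 4431.2 × 100 = 150.30.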